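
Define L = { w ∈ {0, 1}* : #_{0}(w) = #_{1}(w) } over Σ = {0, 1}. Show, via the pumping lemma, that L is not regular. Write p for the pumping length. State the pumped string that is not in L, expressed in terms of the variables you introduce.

0^{p+k} 1^p

Toward a contradiction, assume L is regular with pumping length p.
Choose w = 0^p 1^p ∈ L with |w| = 2p ≥ p.
By the pumping lemma, w = xyz with |xy| ≤ p and |y| ≥ 1.
Because |xy| ≤ p and w begins with p copies of 0, we have y = 0^k with 1 ≤ k ≤ p.
Pump with i = 2: xy^2z = 0^{p+k} 1^p has p+k occurrences of 0 but only p of 1. Since k ≥ 1 the counts differ, so xy^2z ∉ L.
Contradiction. Therefore L is not regular.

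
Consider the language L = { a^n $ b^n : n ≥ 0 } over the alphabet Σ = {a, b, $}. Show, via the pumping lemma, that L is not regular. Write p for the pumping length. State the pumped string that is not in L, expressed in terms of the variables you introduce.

Suppose for contradiction that L is regular, and let p be the pumping length.
Take w = a^p $ b^p ∈ L with |w| = 2p+1 ≥ p.
Write w = xyz as guaranteed by the lemma, with |xy| ≤ p and |y| > 0.
Because |xy| ≤ p and w begins with p copies of a, we have y = a^k with 1 ≤ k ≤ p.
Pump with i = 2: xy^2z = a^{p+k} $ b^p, which would require p+k = p. But k ≥ 1, so xy^2z ∉ L.
This is a contradiction; hence L is not regular.

a^{p+k} $ b^p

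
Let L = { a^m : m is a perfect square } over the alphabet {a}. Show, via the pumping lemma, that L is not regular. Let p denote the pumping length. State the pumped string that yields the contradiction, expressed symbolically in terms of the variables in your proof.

Assume L is regular. Let p be the pumping length given by the pumping lemma.
Take w = a^{p²} ∈ L with |w| = p² ≥ p.
By the pumping lemma, w = xyz with |xy| ≤ p and |y| > 0.
Then y = a^k for some k with 1 ≤ k ≤ p.
Pump with i = 2: xy^2z = a^{p²+k}. Since 1 ≤ k ≤ p, p² < p²+k ≤ p²+p < (p+1)², so p²+k lies strictly between consecutive squares and is not a perfect square. So xy^2z ∉ L.
Contradiction. Therefore L is not regular.

a^{p²+k}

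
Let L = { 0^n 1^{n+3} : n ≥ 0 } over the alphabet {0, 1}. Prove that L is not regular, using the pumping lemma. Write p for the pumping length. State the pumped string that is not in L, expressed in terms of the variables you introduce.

0^{p+k} 1^{p+3}

Assume L is regular. Let p be the pumping length given by the pumping lemma.
Let w = 0^p 1^{p+3} ∈ L; note |w| = 2p+3 ≥ p.
Write w = xyz as guaranteed by the lemma, with |xy| ≤ p and y is nonempty.
The first p characters of w are 0's, so xy (and hence y) consists only of 0's. Write y = 0^k, 1 ≤ k ≤ p.
Pump with i = 2: xy^2z = 0^{p+k} 1^{p+3}. For this to lie in L we would need p+3 = (p+k)+3, which forces k = 0. But k ≥ 1, so xy^2z ∉ L.
Contradiction. Therefore L is not regular.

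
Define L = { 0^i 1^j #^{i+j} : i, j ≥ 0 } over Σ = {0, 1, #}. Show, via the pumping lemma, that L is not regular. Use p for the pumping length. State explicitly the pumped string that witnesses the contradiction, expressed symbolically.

0^{p+k} 1^p #^{2p}

Toward a contradiction, assume L is regular with pumping length p.
Take w = 0^p 1^p #^{2p} ∈ L (with i=j=p, i+j=2p), |w| = 4p ≥ p.
The pumping lemma gives a decomposition w = xyz where |xy| ≤ p and |y| ≥ 1.
Because |xy| ≤ p and w begins with p copies of 0, we have y = 0^k with 1 ≤ k ≤ p.
Consider xy^2z = 0^{p+k} 1^p #^{2p}. Now the 0- and 1-counts sum to 2p+k, but the #-count is 2p ≠ 2p+k. So xy^2z ∉ L.
This contradicts the pumping lemma, so L is not regular.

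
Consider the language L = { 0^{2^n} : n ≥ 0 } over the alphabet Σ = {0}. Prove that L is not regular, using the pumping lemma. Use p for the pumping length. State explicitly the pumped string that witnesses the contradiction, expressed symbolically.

0^{2^p+k}

Suppose for contradiction that L is regular, and let p be the pumping length.
Take w = 0^{2^p} ∈ L with |w| = 2^p ≥ p.
By the pumping lemma, w = xyz with |xy| ≤ p and |y| ≥ 1.
Then y = 0^k for some k with 1 ≤ k ≤ p.
Pump with i = 2: xy^2z = 0^{2^p+k}. Since 1 ≤ k ≤ p < 2^p, we have 2^p < 2^p+k < 2^{p+1}, so 2^p+k is not a power of 2. So xy^2z ∉ L.
Contradiction. Therefore L is not regular.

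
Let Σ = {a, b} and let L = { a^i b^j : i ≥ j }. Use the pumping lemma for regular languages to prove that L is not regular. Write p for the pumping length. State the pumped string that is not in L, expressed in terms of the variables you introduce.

a^{p-k} b^p

Assume L is regular. Let p be the pumping length given by the pumping lemma.
Choose w = a^p b^p ∈ L, with |w| = 2p ≥ p.
Write w = xyz as guaranteed by the lemma, with |xy| ≤ p and y is nonempty.
Since the first p symbols of w are all a's and |xy| ≤ p, y lies entirely in the leading a-block: y = a^k for some k with 1 ≤ k ≤ p.
Consider xy^0z = xz = a^{p-k} b^p. Since k ≥ 1, the a-count p-k is less than p, so i ≥ j fails; thus xz ∉ L.
This contradicts the pumping lemma, so L is not regular.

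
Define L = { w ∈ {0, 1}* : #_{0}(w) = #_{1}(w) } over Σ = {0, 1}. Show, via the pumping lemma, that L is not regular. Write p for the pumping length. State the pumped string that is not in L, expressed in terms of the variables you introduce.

0^{p+k} 1^p

Suppose for contradiction that L is regular, and let p be the pumping length.
Choose w = 0^p 1^p ∈ L with |w| = 2p ≥ p.
Write w = xyz as guaranteed by the lemma, with |xy| ≤ p and |y| ≥ 1.
The first p characters of w are 0's, so xy (and hence y) consists only of 0's. Write y = 0^k, 1 ≤ k ≤ p.
Pump with i = 2: xy^2z = 0^{p+k} 1^p has p+k occurrences of 0 but only p of 1. Since k ≥ 1 the counts differ, so xy^2z ∉ L.
This contradicts the pumping lemma, so L is not regular.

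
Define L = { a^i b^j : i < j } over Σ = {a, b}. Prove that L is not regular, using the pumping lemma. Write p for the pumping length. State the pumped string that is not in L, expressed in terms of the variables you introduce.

Assume L is regular; let p be its pumping constant.
Choose w = a^p b^{p+1} ∈ L, with |w| = 2p+1 ≥ p.
Write w = xyz as guaranteed by the lemma, with |xy| ≤ p and |y| ≥ 1.
Because |xy| ≤ p and w begins with p copies of a, we have y = a^k with 1 ≤ k ≤ p.
Consider xy^2z = a^{p+k} b^{p+1}. Since k ≥ 1, the a-count p+k is at least p+1, so i < j fails; thus xy^2z ∉ L.
This contradicts the pumping lemma, so L is not regular.

a^{p+k} b^{p+1}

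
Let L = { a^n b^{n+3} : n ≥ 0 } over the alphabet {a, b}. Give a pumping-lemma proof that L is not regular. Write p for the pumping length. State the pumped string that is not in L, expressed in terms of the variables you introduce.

a^{p+k} b^{p+3}

Suppose for contradiction that L is regular, and let p be the pumping length.
Take w = a^p b^{p+3}. Then w ∈ L and |w| = 2p+3 ≥ p.
By the pumping lemma, w = xyz with |xy| ≤ p and |y| > 0.
The first p characters of w are a's, so xy (and hence y) consists only of a's. Write y = a^k, 1 ≤ k ≤ p.
Pump with i = 2: xy^2z = a^{p+k} b^{p+3}. For this to lie in L we would need p+3 = (p+k)+3, which forces k = 0. But k ≥ 1, so xy^2z ∉ L.
Contradiction. Therefore L is not regular.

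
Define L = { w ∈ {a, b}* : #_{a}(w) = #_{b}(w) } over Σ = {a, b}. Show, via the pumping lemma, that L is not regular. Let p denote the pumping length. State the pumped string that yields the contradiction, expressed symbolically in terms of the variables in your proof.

Assume L is regular; let p be its pumping constant.
Choose w = a^p b^p ∈ L with |w| = 2p ≥ p.
By the pumping lemma, w = xyz with |xy| ≤ p and |y| > 0.
Because |xy| ≤ p and w begins with p copies of a, we have y = a^k with 1 ≤ k ≤ p.
Pump with i = 2: xy^2z = a^{p+k} b^p has p+k occurrences of a but only p of b. Since k ≥ 1 the counts differ, so xy^2z ∉ L.
This contradicts the pumping lemma, so L is not regular.

a^{p+k} b^p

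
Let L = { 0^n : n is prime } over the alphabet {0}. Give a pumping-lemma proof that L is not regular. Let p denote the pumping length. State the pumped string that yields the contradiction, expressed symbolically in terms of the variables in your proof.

0^{q(1+k)}

Assume L is regular; let p be its pumping constant.
Let q be a prime with q ≥ p+2 (infinitely many primes exist), and take w = 0^q ∈ L with |w| = q ≥ p.
The pumping lemma gives a decomposition w = xyz where |xy| ≤ p and |y| ≥ 1.
Then y = 0^k for some k with 1 ≤ k ≤ p.
Since 1 ≤ k ≤ p, |xz| = q-k. Pump with i = q+1: |xy^{q+1}z| = (q-k)+(q+1)k = q+qk = q(1+k), which is composite (both factors ≥ 2). So xy^{q+1}z = 0^{q(1+k)} ∉ L.
Contradiction. Therefore L is not regular.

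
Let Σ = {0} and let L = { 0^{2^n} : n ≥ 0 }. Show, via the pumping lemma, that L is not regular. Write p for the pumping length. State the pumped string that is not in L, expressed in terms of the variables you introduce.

Assume L is regular; let p be its pumping constant.
Take w = 0^{2^p} ∈ L with |w| = 2^p ≥ p.
Write w = xyz as guaranteed by the lemma, with |xy| ≤ p and y is nonempty.
Then y = 0^k for some k with 1 ≤ k ≤ p.
Pump with i = 2: xy^2z = 0^{2^p+k}. Since 1 ≤ k ≤ p < 2^p, we have 2^p < 2^p+k < 2^{p+1}, so 2^p+k is not a power of 2. So xy^2z ∉ L.
This contradicts the pumping lemma, so L is not regular.

0^{2^p+k}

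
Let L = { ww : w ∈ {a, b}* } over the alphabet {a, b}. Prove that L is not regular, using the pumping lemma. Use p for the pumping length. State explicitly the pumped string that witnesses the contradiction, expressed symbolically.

Suppose for contradiction that L is regular, and let p be the pumping length.
Take w = a^p b^p a^p b^p = uu where u = a^pb^p; then w ∈ L and |w| = 4p ≥ p.
Write w = xyz as guaranteed by the lemma, with |xy| ≤ p and |y| > 0.
Since the first p symbols of w are all a's and |xy| ≤ p, y lies entirely in the leading a-block: y = a^k for some k with 1 ≤ k ≤ p.
Pump with i = 2: xy^2z = a^{p+k} b^p a^p b^p, of length 4p+k. Suppose this equals vv. The string starts with a and ends with b, so v does too; thus the boundary between the two copies of v is a b→a transition. There is exactly one such transition, at position 2p+k, so |v| = 2p+k and |vv| = 4p+2k ≠ 4p+k since k ≥ 1. So xy^2z ∉ L.
Contradiction. Therefore L is not regular.

a^{p+k} b^p a^p b^p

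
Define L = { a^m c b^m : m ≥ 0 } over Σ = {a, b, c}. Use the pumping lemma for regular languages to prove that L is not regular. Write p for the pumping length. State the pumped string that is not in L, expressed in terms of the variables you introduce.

Toward a contradiction, assume L is regular with pumping length p.
Take w = a^p c b^p ∈ L with |w| = 2p+1 ≥ p.
By the pumping lemma, w = xyz with |xy| ≤ p and y is nonempty.
The first p characters of w are a's, so xy (and hence y) consists only of a's. Write y = a^k, 1 ≤ k ≤ p.
Pump with i = 2: xy^2z = a^{p+k} c b^p, which would require p+k = p. But k ≥ 1, so xy^2z ∉ L.
This is a contradiction; hence L is not regular.

a^{p+k} c b^p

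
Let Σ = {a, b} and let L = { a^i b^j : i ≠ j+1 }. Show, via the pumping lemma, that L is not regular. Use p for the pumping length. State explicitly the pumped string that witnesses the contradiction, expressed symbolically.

a^{p+p!} b^{p+p!-1}

Assume L is regular. Let p be the pumping length given by the pumping lemma.
Choose w = a^p b^{p+p!-1}. Since p ≠ (p+p!-1)+1 = p+p!, w ∈ L; and |w| ≥ p.
Write w = xyz as guaranteed by the lemma, with |xy| ≤ p and |y| ≥ 1.
Because |xy| ≤ p and w begins with p copies of a, we have y = a^k with 1 ≤ k ≤ p.
Since 1 ≤ k ≤ p, k divides p!; set t = 1 + p!/k. Then xy^t z has p + (p!/k)·k = p + p! copies of a. Now the a-count is p+p! and (b-count)+1 = (p+p!-1)+1 = p+p!, so i ≠ j+1 fails. So xy^t z = a^{p+p!} b^{p+p!-1} ∉ L.
This contradicts the pumping lemma, so L is not regular.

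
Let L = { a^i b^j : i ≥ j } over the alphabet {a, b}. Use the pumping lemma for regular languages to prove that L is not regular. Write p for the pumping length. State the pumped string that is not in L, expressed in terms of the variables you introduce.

Toward a contradiction, assume L is regular with pumping length p.
Choose w = a^p b^p ∈ L, with |w| = 2p ≥ p.
By the pumping lemma, w = xyz with |xy| ≤ p and |y| ≥ 1.
The first p characters of w are a's, so xy (and hence y) consists only of a's. Write y = a^k, 1 ≤ k ≤ p.
Consider xy^0z = xz = a^{p-k} b^p. Since k ≥ 1, the a-count p-k is less than p, so i ≥ j fails; thus xz ∉ L.
This is a contradiction; hence L is not regular.

a^{p-k} b^p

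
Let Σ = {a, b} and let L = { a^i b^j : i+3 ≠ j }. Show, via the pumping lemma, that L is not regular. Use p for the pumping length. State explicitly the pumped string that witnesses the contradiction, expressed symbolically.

Toward a contradiction, assume L is regular with pumping length p.
Choose w = a^p b^{p+p!+3}. Since p ≠ (p+p!+3)-3 = p+p!, w ∈ L; and |w| ≥ p.
By the pumping lemma, w = xyz with |xy| ≤ p and |y| > 0.
The first p characters of w are a's, so xy (and hence y) consists only of a's. Write y = a^k, 1 ≤ k ≤ p.
Since 1 ≤ k ≤ p, k divides p!; set t = 1 + p!/k. Then xy^t z has p + (p!/k)·k = p + p! copies of a. Now the a-count is p+p! and (b-count)-3 = (p+p!+3)-3 = p+p!, so i+3 ≠ j fails. So xy^t z = a^{p+p!} b^{p+p!+3} ∉ L.
Contradiction. Therefore L is not regular.

a^{p+p!} b^{p+p!+3}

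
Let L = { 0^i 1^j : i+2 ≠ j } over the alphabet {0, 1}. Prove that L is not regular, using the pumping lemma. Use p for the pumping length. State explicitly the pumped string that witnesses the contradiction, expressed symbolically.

Assume L is regular. Let p be the pumping length given by the pumping lemma.
Choose w = 0^p 1^{p+p!+2}. Since p ≠ (p+p!+2)-2 = p+p!, w ∈ L; and |w| ≥ p.
The pumping lemma gives a decomposition w = xyz where |xy| ≤ p and |y| > 0.
Since the first p symbols of w are all 0's and |xy| ≤ p, y lies entirely in the leading 0-block: y = 0^k for some k with 1 ≤ k ≤ p.
Since 1 ≤ k ≤ p, k divides p!; set t = 1 + p!/k. Then xy^t z has p + (p!/k)·k = p + p! copies of 0. Now the 0-count is p+p! and (1-count)-2 = (p+p!+2)-2 = p+p!, so i+2 ≠ j fails. So xy^t z = 0^{p+p!} 1^{p+p!+2} ∉ L.
This contradicts the pumping lemma, so L is not regular.

0^{p+p!} 1^{p+p!+2}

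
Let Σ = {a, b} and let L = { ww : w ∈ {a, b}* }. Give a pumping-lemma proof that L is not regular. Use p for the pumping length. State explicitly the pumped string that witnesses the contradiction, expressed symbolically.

a^{p+k} b^p a^p b^p

Assume L is regular; let p be its pumping constant.
Take w = a^p b^p a^p b^p = uu where u = a^pb^p; then w ∈ L and |w| = 4p ≥ p.
Write w = xyz as guaranteed by the lemma, with |xy| ≤ p and y is nonempty.
Because |xy| ≤ p and w begins with p copies of a, we have y = a^k with 1 ≤ k ≤ p.
Pump with i = 2: xy^2z = a^{p+k} b^p a^p b^p, of length 4p+k. Suppose this equals vv. The string starts with a and ends with b, so v does too; thus the boundary between the two copies of v is a b→a transition. There is exactly one such transition, at position 2p+k, so |v| = 2p+k and |vv| = 4p+2k ≠ 4p+k since k ≥ 1. So xy^2z ∉ L.
This contradicts the pumping lemma, so L is not regular.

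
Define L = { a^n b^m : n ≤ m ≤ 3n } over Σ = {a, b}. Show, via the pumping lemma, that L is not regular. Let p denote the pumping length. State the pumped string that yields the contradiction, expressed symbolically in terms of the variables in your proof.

Assume L is regular; let p be its pumping constant.
Take w = a^p b^p ∈ L (since p ≤ p ≤ 3p), with |w| = 2p ≥ p.
By the pumping lemma, w = xyz with |xy| ≤ p and |y| ≥ 1.
Because |xy| ≤ p and w begins with p copies of a, we have y = a^k with 1 ≤ k ≤ p.
Pump with i = 2: xy^2z = a^{p+k} b^p. Now n = p+k > p = m, so the condition n ≤ m fails. Thus xy^2z ∉ L.
This contradicts the pumping lemma, so L is not regular.

a^{p+k} b^p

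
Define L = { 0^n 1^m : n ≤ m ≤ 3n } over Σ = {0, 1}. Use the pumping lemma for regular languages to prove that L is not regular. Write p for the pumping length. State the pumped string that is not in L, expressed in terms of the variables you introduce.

Assume L is regular; let p be its pumping constant.
Take w = 0^p 1^p ∈ L (since p ≤ p ≤ 3p), with |w| = 2p ≥ p.
Write w = xyz as guaranteed by the lemma, with |xy| ≤ p and |y| > 0.
Since the first p symbols of w are all 0's and |xy| ≤ p, y lies entirely in the leading 0-block: y = 0^k for some k with 1 ≤ k ≤ p.
Pump with i = 2: xy^2z = 0^{p+k} 1^p. Now n = p+k > p = m, so the condition n ≤ m fails. Thus xy^2z ∉ L.
Contradiction. Therefore L is not regular.

0^{p+k} 1^p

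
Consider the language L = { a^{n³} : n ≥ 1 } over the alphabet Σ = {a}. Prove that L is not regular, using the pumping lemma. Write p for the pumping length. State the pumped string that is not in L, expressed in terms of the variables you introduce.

a^{p³+k}

Suppose for contradiction that L is regular, and let p be the pumping length.
Take w = a^{p³} ∈ L with |w| = p³ ≥ p.
The pumping lemma gives a decomposition w = xyz where |xy| ≤ p and |y| > 0.
Then y = a^k for some k with 1 ≤ k ≤ p.
Pump with i = 2: xy^2z = a^{p³+k}. Since 1 ≤ k ≤ p, p³ < p³+k ≤ p³+p < p³+3p²+3p+1 = (p+1)³, so p³+k is not a perfect cube. So xy^2z ∉ L.
This contradicts the pumping lemma, so L is not regular.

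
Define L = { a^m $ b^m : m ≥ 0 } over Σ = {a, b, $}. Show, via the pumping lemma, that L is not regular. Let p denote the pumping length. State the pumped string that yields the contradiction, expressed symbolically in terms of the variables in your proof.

Suppose for contradiction that L is regular, and let p be the pumping length.
Take w = a^p $ b^p ∈ L with |w| = 2p+1 ≥ p.
Write w = xyz as guaranteed by the lemma, with |xy| ≤ p and y is nonempty.
Since the first p symbols of w are all a's and |xy| ≤ p, y lies entirely in the leading a-block: y = a^k for some k with 1 ≤ k ≤ p.
Pump with i = 2: xy^2z = a^{p+k} $ b^p, which would require p+k = p. But k ≥ 1, so xy^2z ∉ L.
This contradicts the pumping lemma, so L is not regular.

a^{p+k} $ b^p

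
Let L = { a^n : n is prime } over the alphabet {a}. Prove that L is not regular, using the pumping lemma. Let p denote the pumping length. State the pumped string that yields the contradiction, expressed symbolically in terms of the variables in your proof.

a^{q(1+k)}

Assume L is regular; let p be its pumping constant.
Let q be a prime with q ≥ p+2 (infinitely many primes exist), and take w = a^q ∈ L with |w| = q ≥ p.
By the pumping lemma, w = xyz with |xy| ≤ p and y is nonempty.
Then y = a^k for some k with 1 ≤ k ≤ p.
Since 1 ≤ k ≤ p, |xz| = q-k. Pump with i = q+1: |xy^{q+1}z| = (q-k)+(q+1)k = q+qk = q(1+k), which is composite (both factors ≥ 2). So xy^{q+1}z = a^{q(1+k)} ∉ L.
This is a contradiction; hence L is not regular.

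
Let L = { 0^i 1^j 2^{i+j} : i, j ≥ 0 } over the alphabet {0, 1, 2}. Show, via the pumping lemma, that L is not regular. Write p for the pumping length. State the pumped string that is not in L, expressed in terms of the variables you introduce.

Suppose for contradiction that L is regular, and let p be the pumping length.
Take w = 0^p 1^p 2^{2p} ∈ L (with i=j=p, i+j=2p), |w| = 4p ≥ p.
The pumping lemma gives a decomposition w = xyz where |xy| ≤ p and |y| ≥ 1.
Since the first p symbols of w are all 0's and |xy| ≤ p, y lies entirely in the leading 0-block: y = 0^k for some k with 1 ≤ k ≤ p.
Consider xy^2z = 0^{p+k} 1^p 2^{2p}. Now the 0- and 1-counts sum to 2p+k, but the 2-count is 2p ≠ 2p+k. So xy^2z ∉ L.
This contradicts the pumping lemma, so L is not regular.

0^{p+k} 1^p 2^{2p}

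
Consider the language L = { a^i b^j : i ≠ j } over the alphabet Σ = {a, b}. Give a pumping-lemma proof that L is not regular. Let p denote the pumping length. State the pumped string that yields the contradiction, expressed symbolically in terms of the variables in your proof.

Toward a contradiction, assume L is regular with pumping length p.
Choose w = a^p b^{p+p!}. Since p ≠ p+p!, w ∈ L; and |w| ≥ p.
By the pumping lemma, w = xyz with |xy| ≤ p and |y| > 0.
The first p characters of w are a's, so xy (and hence y) consists only of a's. Write y = a^k, 1 ≤ k ≤ p.
Since 1 ≤ k ≤ p, k divides p!; set t = 1 + p!/k. Then xy^t z has p + (p!/k)·k = p + p! copies of a. Now the a-count equals the b-count, so i ≠ j fails. So xy^t z = a^{p+p!} b^{p+p!} ∉ L.
Contradiction. Therefore L is not regular.

a^{p+p!} b^{p+p!}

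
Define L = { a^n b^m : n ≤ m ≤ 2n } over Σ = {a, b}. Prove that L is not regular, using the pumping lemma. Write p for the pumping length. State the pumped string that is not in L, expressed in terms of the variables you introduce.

a^{p+k} b^p

Assume L is regular. Let p be the pumping length given by the pumping lemma.
Take w = a^p b^p ∈ L (since p ≤ p ≤ 2p), with |w| = 2p ≥ p.
By the pumping lemma, w = xyz with |xy| ≤ p and |y| ≥ 1.
Since the first p symbols of w are all a's and |xy| ≤ p, y lies entirely in the leading a-block: y = a^k for some k with 1 ≤ k ≤ p.
Pump with i = 2: xy^2z = a^{p+k} b^p. Now n = p+k > p = m, so the condition n ≤ m fails. Thus xy^2z ∉ L.
This is a contradiction; hence L is not regular.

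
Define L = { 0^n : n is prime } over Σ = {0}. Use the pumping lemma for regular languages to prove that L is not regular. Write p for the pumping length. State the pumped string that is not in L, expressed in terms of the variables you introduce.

0^{q(1+k)}

Assume L is regular; let p be its pumping constant.
Let q be a prime with q ≥ p+2 (infinitely many primes exist), and take w = 0^q ∈ L with |w| = q ≥ p.
The pumping lemma gives a decomposition w = xyz where |xy| ≤ p and |y| ≥ 1.
Then y = 0^k for some k with 1 ≤ k ≤ p.
Since 1 ≤ k ≤ p, |xz| = q-k. Pump with i = q+1: |xy^{q+1}z| = (q-k)+(q+1)k = q+qk = q(1+k), which is composite (both factors ≥ 2). So xy^{q+1}z = 0^{q(1+k)} ∉ L.
This contradicts the pumping lemma, so L is not regular.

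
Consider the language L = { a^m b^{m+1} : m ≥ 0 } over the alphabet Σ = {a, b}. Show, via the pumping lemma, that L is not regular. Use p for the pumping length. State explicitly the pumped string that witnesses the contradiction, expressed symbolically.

a^{p+k} b^{p+1}

Assume L is regular; let p be its pumping constant.
Let w = a^p b^{p+1} ∈ L; note |w| = 2p+1 ≥ p.
The pumping lemma gives a decomposition w = xyz where |xy| ≤ p and |y| > 0.
Since the first p symbols of w are all a's and |xy| ≤ p, y lies entirely in the leading a-block: y = a^k for some k with 1 ≤ k ≤ p.
Pump with i = 2: xy^2z = a^{p+k} b^{p+1}. For this to lie in L we would need p+1 = (p+k)+1, which forces k = 0. But k ≥ 1, so xy^2z ∉ L.
Contradiction. Therefore L is not regular.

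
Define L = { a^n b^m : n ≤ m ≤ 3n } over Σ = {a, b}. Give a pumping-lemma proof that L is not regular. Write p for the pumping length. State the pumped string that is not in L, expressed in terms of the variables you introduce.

a^{p+k} b^p

Assume L is regular; let p be its pumping constant.
Take w = a^p b^p ∈ L (since p ≤ p ≤ 3p), with |w| = 2p ≥ p.
The pumping lemma gives a decomposition w = xyz where |xy| ≤ p and |y| ≥ 1.
Because |xy| ≤ p and w begins with p copies of a, we have y = a^k with 1 ≤ k ≤ p.
Pump with i = 2: xy^2z = a^{p+k} b^p. Now n = p+k > p = m, so the condition n ≤ m fails. Thus xy^2z ∉ L.
This is a contradiction; hence L is not regular.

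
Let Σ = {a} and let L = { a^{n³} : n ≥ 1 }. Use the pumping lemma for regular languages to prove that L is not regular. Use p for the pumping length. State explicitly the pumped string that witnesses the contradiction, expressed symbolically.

a^{p³+k}

Assume L is regular. Let p be the pumping length given by the pumping lemma.
Take w = a^{p³} ∈ L with |w| = p³ ≥ p.
The pumping lemma gives a decomposition w = xyz where |xy| ≤ p and |y| > 0.
Then y = a^k for some k with 1 ≤ k ≤ p.
Pump with i = 2: xy^2z = a^{p³+k}. Since 1 ≤ k ≤ p, p³ < p³+k ≤ p³+p < p³+3p²+3p+1 = (p+1)³, so p³+k is not a perfect cube. So xy^2z ∉ L.
Contradiction. Therefore L is not regular.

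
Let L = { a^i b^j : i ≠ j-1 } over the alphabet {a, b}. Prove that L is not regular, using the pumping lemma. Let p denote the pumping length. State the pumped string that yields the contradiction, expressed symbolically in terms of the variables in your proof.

a^{p+p!} b^{p+p!+1}

Toward a contradiction, assume L is regular with pumping length p.
Choose w = a^p b^{p+p!+1}. Since p ≠ (p+p!+1)-1 = p+p!, w ∈ L; and |w| ≥ p.
Write w = xyz as guaranteed by the lemma, with |xy| ≤ p and |y| ≥ 1.
Because |xy| ≤ p and w begins with p copies of a, we have y = a^k with 1 ≤ k ≤ p.
Since 1 ≤ k ≤ p, k divides p!; set t = 1 + p!/k. Then xy^t z has p + (p!/k)·k = p + p! copies of a. Now the a-count is p+p! and (b-count)-1 = (p+p!+1)-1 = p+p!, so i ≠ j-1 fails. So xy^t z = a^{p+p!} b^{p+p!+1} ∉ L.
Contradiction. Therefore L is not regular.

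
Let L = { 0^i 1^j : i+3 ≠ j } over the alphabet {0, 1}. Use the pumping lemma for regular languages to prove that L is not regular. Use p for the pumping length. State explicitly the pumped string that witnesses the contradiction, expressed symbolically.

0^{p+p!} 1^{p+p!+3}

Suppose for contradiction that L is regular, and let p be the pumping length.
Choose w = 0^p 1^{p+p!+3}. Since p ≠ (p+p!+3)-3 = p+p!, w ∈ L; and |w| ≥ p.
By the pumping lemma, w = xyz with |xy| ≤ p and |y| ≥ 1.
The first p characters of w are 0's, so xy (and hence y) consists only of 0's. Write y = 0^k, 1 ≤ k ≤ p.
Since 1 ≤ k ≤ p, k divides p!; set t = 1 + p!/k. Then xy^t z has p + (p!/k)·k = p + p! copies of 0. Now the 0-count is p+p! and (1-count)-3 = (p+p!+3)-3 = p+p!, so i+3 ≠ j fails. So xy^t z = 0^{p+p!} 1^{p+p!+3} ∉ L.
This contradicts the pumping lemma, so L is not regular.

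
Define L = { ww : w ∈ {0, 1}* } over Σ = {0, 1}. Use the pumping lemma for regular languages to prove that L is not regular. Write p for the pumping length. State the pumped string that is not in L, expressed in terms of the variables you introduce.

0^{p+k} 1^p 0^p 1^p

Suppose for contradiction that L is regular, and let p be the pumping length.
Take w = 0^p 1^p 0^p 1^p = uu where u = 0^p1^p; then w ∈ L and |w| = 4p ≥ p.
Write w = xyz as guaranteed by the lemma, with |xy| ≤ p and y is nonempty.
Because |xy| ≤ p and w begins with p copies of 0, we have y = 0^k with 1 ≤ k ≤ p.
Pump with i = 2: xy^2z = 0^{p+k} 1^p 0^p 1^p, of length 4p+k. Suppose this equals vv. The string starts with 0 and ends with 1, so v does too; thus the boundary between the two copies of v is a 1→0 transition. There is exactly one such transition, at position 2p+k, so |v| = 2p+k and |vv| = 4p+2k ≠ 4p+k since k ≥ 1. So xy^2z ∉ L.
This contradicts the pumping lemma, so L is not regular.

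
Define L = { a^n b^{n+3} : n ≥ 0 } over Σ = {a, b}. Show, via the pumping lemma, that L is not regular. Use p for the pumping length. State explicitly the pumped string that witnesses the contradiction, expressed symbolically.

a^{p+k} b^{p+3}

Suppose for contradiction that L is regular, and let p be the pumping length.
Choose w = a^p b^{p+3}, which is in L with |w| = 2p+3 ≥ p.
Write w = xyz as guaranteed by the lemma, with |xy| ≤ p and y is nonempty.
Since the first p symbols of w are all a's and |xy| ≤ p, y lies entirely in the leading a-block: y = a^k for some k with 1 ≤ k ≤ p.
Pump with i = 2: xy^2z = a^{p+k} b^{p+3}. For this to lie in L we would need p+3 = (p+k)+3, which forces k = 0. But k ≥ 1, so xy^2z ∉ L.
This contradicts the pumping lemma, so L is not regular.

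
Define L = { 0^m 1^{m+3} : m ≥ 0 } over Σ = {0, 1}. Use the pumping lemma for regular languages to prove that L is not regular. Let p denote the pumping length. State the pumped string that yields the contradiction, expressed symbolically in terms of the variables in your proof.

0^{p+k} 1^{p+3}

Assume L is regular; let p be its pumping constant.
Let w = 0^p 1^{p+3} ∈ L; note |w| = 2p+3 ≥ p.
The pumping lemma gives a decomposition w = xyz where |xy| ≤ p and |y| > 0.
Since the first p symbols of w are all 0's and |xy| ≤ p, y lies entirely in the leading 0-block: y = 0^k for some k with 1 ≤ k ≤ p.
Pump with i = 2: xy^2z = 0^{p+k} 1^{p+3}. For this to lie in L we would need p+3 = (p+k)+3, which forces k = 0. But k ≥ 1, so xy^2z ∉ L.
Contradiction. Therefore L is not regular.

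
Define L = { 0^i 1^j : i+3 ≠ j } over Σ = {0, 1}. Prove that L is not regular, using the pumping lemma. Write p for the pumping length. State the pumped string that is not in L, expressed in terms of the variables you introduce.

Toward a contradiction, assume L is regular with pumping length p.
Choose w = 0^p 1^{p+p!+3}. Since p ≠ (p+p!+3)-3 = p+p!, w ∈ L; and |w| ≥ p.
The pumping lemma gives a decomposition w = xyz where |xy| ≤ p and |y| ≥ 1.
The first p characters of w are 0's, so xy (and hence y) consists only of 0's. Write y = 0^k, 1 ≤ k ≤ p.
Since 1 ≤ k ≤ p, k divides p!; set t = 1 + p!/k. Then xy^t z has p + (p!/k)·k = p + p! copies of 0. Now the 0-count is p+p! and (1-count)-3 = (p+p!+3)-3 = p+p!, so i+3 ≠ j fails. So xy^t z = 0^{p+p!} 1^{p+p!+3} ∉ L.
This is a contradiction; hence L is not regular.

0^{p+p!} 1^{p+p!+3}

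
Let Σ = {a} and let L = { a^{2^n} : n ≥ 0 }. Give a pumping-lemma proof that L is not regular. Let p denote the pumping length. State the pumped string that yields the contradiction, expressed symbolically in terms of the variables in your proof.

a^{2^p+k}

Suppose for contradiction that L is regular, and let p be the pumping length.
Take w = a^{2^p} ∈ L with |w| = 2^p ≥ p.
Write w = xyz as guaranteed by the lemma, with |xy| ≤ p and |y| ≥ 1.
Then y = a^k for some k with 1 ≤ k ≤ p.
Pump with i = 2: xy^2z = a^{2^p+k}. Since 1 ≤ k ≤ p < 2^p, we have 2^p < 2^p+k < 2^{p+1}, so 2^p+k is not a power of 2. So xy^2z ∉ L.
This contradicts the pumping lemma, so L is not regular.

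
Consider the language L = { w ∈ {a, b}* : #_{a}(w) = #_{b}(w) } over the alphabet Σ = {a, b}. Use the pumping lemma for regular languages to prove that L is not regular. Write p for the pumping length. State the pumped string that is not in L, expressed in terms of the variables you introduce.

Suppose for contradiction that L is regular, and let p be the pumping length.
Choose w = a^p b^p ∈ L with |w| = 2p ≥ p.
The pumping lemma gives a decomposition w = xyz where |xy| ≤ p and |y| ≥ 1.
The first p characters of w are a's, so xy (and hence y) consists only of a's. Write y = a^k, 1 ≤ k ≤ p.
Pump with i = 2: xy^2z = a^{p+k} b^p has p+k occurrences of a but only p of b. Since k ≥ 1 the counts differ, so xy^2z ∉ L.
This contradicts the pumping lemma, so L is not regular.

a^{p+k} b^p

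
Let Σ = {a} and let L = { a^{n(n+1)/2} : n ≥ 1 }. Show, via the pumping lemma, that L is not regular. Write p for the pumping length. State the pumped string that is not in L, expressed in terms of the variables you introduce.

a^{p(p+1)/2+k}

Assume L is regular. Let p be the pumping length given by the pumping lemma.
Take w = a^{p(p+1)/2} ∈ L with |w| = p(p+1)/2 ≥ p.
By the pumping lemma, w = xyz with |xy| ≤ p and y is nonempty.
Then y = a^k for some k with 1 ≤ k ≤ p.
Pump with i = 2: xy^2z = a^{p(p+1)/2+k}. Since 1 ≤ k ≤ p, p(p+1)/2 < p(p+1)/2+k ≤ p(p+1)/2+p < (p+1)(p+2)/2, so p(p+1)/2+k is strictly between consecutive triangular numbers. So xy^2z ∉ L.
This contradicts the pumping lemma, so L is not regular.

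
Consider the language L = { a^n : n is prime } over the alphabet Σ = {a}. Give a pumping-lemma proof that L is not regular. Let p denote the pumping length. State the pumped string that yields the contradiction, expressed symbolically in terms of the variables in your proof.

Suppose for contradiction that L is regular, and let p be the pumping length.
Let q be a prime with q ≥ p+2 (infinitely many primes exist), and take w = a^q ∈ L with |w| = q ≥ p.
Write w = xyz as guaranteed by the lemma, with |xy| ≤ p and y is nonempty.
Then y = a^k for some k with 1 ≤ k ≤ p.
Since 1 ≤ k ≤ p, |xz| = q-k. Pump with i = q+1: |xy^{q+1}z| = (q-k)+(q+1)k = q+qk = q(1+k), which is composite (both factors ≥ 2). So xy^{q+1}z = a^{q(1+k)} ∉ L.
This contradicts the pumping lemma, so L is not regular.

a^{q(1+k)}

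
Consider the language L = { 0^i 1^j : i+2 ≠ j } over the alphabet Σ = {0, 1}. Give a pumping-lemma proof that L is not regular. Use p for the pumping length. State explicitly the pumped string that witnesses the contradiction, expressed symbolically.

Assume L is regular; let p be its pumping constant.
Choose w = 0^p 1^{p+p!+2}. Since p ≠ (p+p!+2)-2 = p+p!, w ∈ L; and |w| ≥ p.
Write w = xyz as guaranteed by the lemma, with |xy| ≤ p and y is nonempty.
Because |xy| ≤ p and w begins with p copies of 0, we have y = 0^k with 1 ≤ k ≤ p.
Since 1 ≤ k ≤ p, k divides p!; set t = 1 + p!/k. Then xy^t z has p + (p!/k)·k = p + p! copies of 0. Now the 0-count is p+p! and (1-count)-2 = (p+p!+2)-2 = p+p!, so i+2 ≠ j fails. So xy^t z = 0^{p+p!} 1^{p+p!+2} ∉ L.
This is a contradiction; hence L is not regular.

0^{p+p!} 1^{p+p!+2}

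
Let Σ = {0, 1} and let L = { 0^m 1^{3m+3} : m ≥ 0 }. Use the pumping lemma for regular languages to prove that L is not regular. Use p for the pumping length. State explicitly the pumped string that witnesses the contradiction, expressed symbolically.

Suppose for contradiction that L is regular, and let p be the pumping length.
Choose w = 0^p 1^{3p+3}, which is in L with |w| = 4p+3 ≥ p.
By the pumping lemma, w = xyz with |xy| ≤ p and y is nonempty.
The first p characters of w are 0's, so xy (and hence y) consists only of 0's. Write y = 0^k, 1 ≤ k ≤ p.
Pump with i = 2: xy^2z = 0^{p+k} 1^{3p+3}. For this to lie in L we would need 3p+3 = 3(p+k)+3, which forces k = 0. But k ≥ 1, so xy^2z ∉ L.
Contradiction. Therefore L is not regular.

0^{p+k} 1^{3p+3}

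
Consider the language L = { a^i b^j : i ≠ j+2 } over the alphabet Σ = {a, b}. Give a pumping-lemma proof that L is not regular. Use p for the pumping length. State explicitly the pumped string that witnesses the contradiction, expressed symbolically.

a^{p+p!} b^{p+p!-2}

Toward a contradiction, assume L is regular with pumping length p.
Choose w = a^p b^{p+p!-2}. Since p ≠ (p+p!-2)+2 = p+p!, w ∈ L; and |w| ≥ p.
The pumping lemma gives a decomposition w = xyz where |xy| ≤ p and |y| > 0.
Because |xy| ≤ p and w begins with p copies of a, we have y = a^k with 1 ≤ k ≤ p.
Since 1 ≤ k ≤ p, k divides p!; set t = 1 + p!/k. Then xy^t z has p + (p!/k)·k = p + p! copies of a. Now the a-count is p+p! and (b-count)+2 = (p+p!-2)+2 = p+p!, so i ≠ j+2 fails. So xy^t z = a^{p+p!} b^{p+p!-2} ∉ L.
This contradicts the pumping lemma, so L is not regular.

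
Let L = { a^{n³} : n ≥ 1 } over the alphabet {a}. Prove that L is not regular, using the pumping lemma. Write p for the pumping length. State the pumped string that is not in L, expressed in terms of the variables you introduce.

a^{p³+k}

Assume L is regular. Let p be the pumping length given by the pumping lemma.
Take w = a^{p³} ∈ L with |w| = p³ ≥ p.
The pumping lemma gives a decomposition w = xyz where |xy| ≤ p and |y| ≥ 1.
Then y = a^k for some k with 1 ≤ k ≤ p.
Pump with i = 2: xy^2z = a^{p³+k}. Since 1 ≤ k ≤ p, p³ < p³+k ≤ p³+p < p³+3p²+3p+1 = (p+1)³, so p³+k is not a perfect cube. So xy^2z ∉ L.
This contradicts the pumping lemma, so L is not regular.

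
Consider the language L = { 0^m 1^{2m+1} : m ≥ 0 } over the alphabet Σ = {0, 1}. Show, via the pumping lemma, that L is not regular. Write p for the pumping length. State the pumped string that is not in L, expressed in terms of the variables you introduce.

0^{p+k} 1^{2p+1}

Assume L is regular. Let p be the pumping length given by the pumping lemma.
Let w = 0^p 1^{2p+1} ∈ L; note |w| = 3p+1 ≥ p.
By the pumping lemma, w = xyz with |xy| ≤ p and |y| ≥ 1.
The first p characters of w are 0's, so xy (and hence y) consists only of 0's. Write y = 0^k, 1 ≤ k ≤ p.
Pump with i = 2: xy^2z = 0^{p+k} 1^{2p+1}. For this to lie in L we would need 2p+1 = 2(p+k)+1, which forces k = 0. But k ≥ 1, so xy^2z ∉ L.
This is a contradiction; hence L is not regular.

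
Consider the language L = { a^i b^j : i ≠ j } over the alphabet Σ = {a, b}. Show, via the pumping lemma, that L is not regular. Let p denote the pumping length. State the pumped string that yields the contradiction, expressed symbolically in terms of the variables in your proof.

a^{p+p!} b^{p+p!}

Assume L is regular; let p be its pumping constant.
Choose w = a^p b^{p+p!}. Since p ≠ p+p!, w ∈ L; and |w| ≥ p.
By the pumping lemma, w = xyz with |xy| ≤ p and y is nonempty.
The first p characters of w are a's, so xy (and hence y) consists only of a's. Write y = a^k, 1 ≤ k ≤ p.
Since 1 ≤ k ≤ p, k divides p!; set t = 1 + p!/k. Then xy^t z has p + (p!/k)·k = p + p! copies of a. Now the a-count equals the b-count, so i ≠ j fails. So xy^t z = a^{p+p!} b^{p+p!} ∉ L.
This is a contradiction; hence L is not regular.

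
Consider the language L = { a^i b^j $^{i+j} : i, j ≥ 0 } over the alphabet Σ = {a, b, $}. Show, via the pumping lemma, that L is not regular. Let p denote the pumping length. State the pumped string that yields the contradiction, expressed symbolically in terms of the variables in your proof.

a^{p+k} b^p $^{2p}

Assume L is regular. Let p be the pumping length given by the pumping lemma.
Take w = a^p b^p $^{2p} ∈ L (with i=j=p, i+j=2p), |w| = 4p ≥ p.
The pumping lemma gives a decomposition w = xyz where |xy| ≤ p and |y| > 0.
The first p characters of w are a's, so xy (and hence y) consists only of a's. Write y = a^k, 1 ≤ k ≤ p.
Consider xy^2z = a^{p+k} b^p $^{2p}. Now the a- and b-counts sum to 2p+k, but the $-count is 2p ≠ 2p+k. So xy^2z ∉ L.
Contradiction. Therefore L is not regular.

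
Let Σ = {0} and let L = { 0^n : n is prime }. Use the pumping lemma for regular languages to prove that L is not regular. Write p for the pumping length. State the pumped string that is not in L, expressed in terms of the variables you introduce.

0^{q(1+k)}

Toward a contradiction, assume L is regular with pumping length p.
Let q be a prime with q ≥ p+2 (infinitely many primes exist), and take w = 0^q ∈ L with |w| = q ≥ p.
The pumping lemma gives a decomposition w = xyz where |xy| ≤ p and |y| > 0.
Then y = 0^k for some k with 1 ≤ k ≤ p.
Since 1 ≤ k ≤ p, |xz| = q-k. Pump with i = q+1: |xy^{q+1}z| = (q-k)+(q+1)k = q+qk = q(1+k), which is composite (both factors ≥ 2). So xy^{q+1}z = 0^{q(1+k)} ∉ L.
This contradicts the pumping lemma, so L is not regular.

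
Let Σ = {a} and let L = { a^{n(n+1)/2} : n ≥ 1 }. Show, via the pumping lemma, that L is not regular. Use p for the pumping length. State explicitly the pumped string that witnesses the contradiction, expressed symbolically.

a^{p(p+1)/2+k}

Assume L is regular; let p be its pumping constant.
Take w = a^{p(p+1)/2} ∈ L with |w| = p(p+1)/2 ≥ p.
The pumping lemma gives a decomposition w = xyz where |xy| ≤ p and y is nonempty.
Then y = a^k for some k with 1 ≤ k ≤ p.
Pump with i = 2: xy^2z = a^{p(p+1)/2+k}. Since 1 ≤ k ≤ p, p(p+1)/2 < p(p+1)/2+k ≤ p(p+1)/2+p < (p+1)(p+2)/2, so p(p+1)/2+k is strictly between consecutive triangular numbers. So xy^2z ∉ L.
This contradicts the pumping lemma, so L is not regular.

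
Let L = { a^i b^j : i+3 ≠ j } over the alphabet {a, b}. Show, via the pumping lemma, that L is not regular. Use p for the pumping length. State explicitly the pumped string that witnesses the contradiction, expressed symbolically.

Assume L is regular. Let p be the pumping length given by the pumping lemma.
Choose w = a^p b^{p+p!+3}. Since p ≠ (p+p!+3)-3 = p+p!, w ∈ L; and |w| ≥ p.
Write w = xyz as guaranteed by the lemma, with |xy| ≤ p and |y| > 0.
The first p characters of w are a's, so xy (and hence y) consists only of a's. Write y = a^k, 1 ≤ k ≤ p.
Since 1 ≤ k ≤ p, k divides p!; set t = 1 + p!/k. Then xy^t z has p + (p!/k)·k = p + p! copies of a. Now the a-count is p+p! and (b-count)-3 = (p+p!+3)-3 = p+p!, so i+3 ≠ j fails. So xy^t z = a^{p+p!} b^{p+p!+3} ∉ L.
This is a contradiction; hence L is not regular.

a^{p+p!} b^{p+p!+3}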